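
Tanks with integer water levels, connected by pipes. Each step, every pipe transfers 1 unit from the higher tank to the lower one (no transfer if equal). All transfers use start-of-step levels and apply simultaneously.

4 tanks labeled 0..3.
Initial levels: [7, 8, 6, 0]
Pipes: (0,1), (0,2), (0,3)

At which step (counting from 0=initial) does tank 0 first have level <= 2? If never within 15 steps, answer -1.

Answer: -1

Derivation:
Step 1: flows [1->0,0->2,0->3] -> levels [6 7 7 1]
Step 2: flows [1->0,2->0,0->3] -> levels [7 6 6 2]
Step 3: flows [0->1,0->2,0->3] -> levels [4 7 7 3]
Step 4: flows [1->0,2->0,0->3] -> levels [5 6 6 4]
Step 5: flows [1->0,2->0,0->3] -> levels [6 5 5 5]
Step 6: flows [0->1,0->2,0->3] -> levels [3 6 6 6]
Step 7: flows [1->0,2->0,3->0] -> levels [6 5 5 5]
  -> period-2 cycle (repeats step 5); tank 0 never drops to <=2
Tank 0 never reaches <=2 within 15 steps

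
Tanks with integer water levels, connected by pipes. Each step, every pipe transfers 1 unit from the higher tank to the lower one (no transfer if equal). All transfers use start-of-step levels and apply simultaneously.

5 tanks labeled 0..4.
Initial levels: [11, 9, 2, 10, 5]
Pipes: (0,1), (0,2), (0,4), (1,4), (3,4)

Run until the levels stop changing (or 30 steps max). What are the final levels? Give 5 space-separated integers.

Step 1: flows [0->1,0->2,0->4,1->4,3->4] -> levels [8 9 3 9 8]
Step 2: flows [1->0,0->2,0=4,1->4,3->4] -> levels [8 7 4 8 10]
Step 3: flows [0->1,0->2,4->0,4->1,4->3] -> levels [7 9 5 9 7]
Step 4: flows [1->0,0->2,0=4,1->4,3->4] -> levels [7 7 6 8 9]
Step 5: flows [0=1,0->2,4->0,4->1,4->3] -> levels [7 8 7 9 6]
Step 6: flows [1->0,0=2,0->4,1->4,3->4] -> levels [7 6 7 8 9]
Step 7: flows [0->1,0=2,4->0,4->1,4->3] -> levels [7 8 7 9 6]
  -> period-2 cycle: step 7 state = step 5 state; never stabilizes
  -> state at step 30: (30-5) mod 2 = 1, same as step 6 -> [7 6 7 8 9]

Answer: 7 6 7 8 9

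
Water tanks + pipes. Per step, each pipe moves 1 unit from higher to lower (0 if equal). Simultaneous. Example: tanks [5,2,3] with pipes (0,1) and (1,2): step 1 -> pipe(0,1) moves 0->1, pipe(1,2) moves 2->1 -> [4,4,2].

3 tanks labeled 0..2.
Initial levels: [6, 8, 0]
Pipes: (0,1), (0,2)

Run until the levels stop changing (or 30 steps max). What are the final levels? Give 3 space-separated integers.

Answer: 6 4 4

Derivation:
Step 1: flows [1->0,0->2] -> levels [6 7 1]
Step 2: flows [1->0,0->2] -> levels [6 6 2]
Step 3: flows [0=1,0->2] -> levels [5 6 3]
Step 4: flows [1->0,0->2] -> levels [5 5 4]
Step 5: flows [0=1,0->2] -> levels [4 5 5]
Step 6: flows [1->0,2->0] -> levels [6 4 4]
Step 7: flows [0->1,0->2] -> levels [4 5 5]
  -> period-2 cycle: step 7 state = step 5 state; never stabilizes
  -> state at step 30: (30-5) mod 2 = 1, same as step 6 -> [6 4 4]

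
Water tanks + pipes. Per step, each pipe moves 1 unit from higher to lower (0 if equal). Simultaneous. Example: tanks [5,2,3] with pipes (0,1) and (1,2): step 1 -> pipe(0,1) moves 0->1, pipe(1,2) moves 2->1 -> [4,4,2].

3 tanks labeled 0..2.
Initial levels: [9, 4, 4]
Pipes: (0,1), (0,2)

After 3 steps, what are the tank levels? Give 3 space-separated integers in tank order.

Answer: 7 5 5

Derivation:
Step 1: flows [0->1,0->2] -> levels [7 5 5]
Step 2: flows [0->1,0->2] -> levels [5 6 6]
Step 3: flows [1->0,2->0] -> levels [7 5 5]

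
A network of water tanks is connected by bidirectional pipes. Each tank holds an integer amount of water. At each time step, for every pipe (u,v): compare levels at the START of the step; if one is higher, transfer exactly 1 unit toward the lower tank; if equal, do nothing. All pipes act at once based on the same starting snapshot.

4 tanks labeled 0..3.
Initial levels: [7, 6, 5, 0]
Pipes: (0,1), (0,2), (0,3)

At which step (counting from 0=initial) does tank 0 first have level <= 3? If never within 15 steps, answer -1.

Answer: 6

Derivation:
Step 1: flows [0->1,0->2,0->3] -> levels [4 7 6 1]
Step 2: flows [1->0,2->0,0->3] -> levels [5 6 5 2]
Step 3: flows [1->0,0=2,0->3] -> levels [5 5 5 3]
Step 4: flows [0=1,0=2,0->3] -> levels [4 5 5 4]
Step 5: flows [1->0,2->0,0=3] -> levels [6 4 4 4]
Step 6: flows [0->1,0->2,0->3] -> levels [3 5 5 5]
Tank 0 first reaches <=3 at step 6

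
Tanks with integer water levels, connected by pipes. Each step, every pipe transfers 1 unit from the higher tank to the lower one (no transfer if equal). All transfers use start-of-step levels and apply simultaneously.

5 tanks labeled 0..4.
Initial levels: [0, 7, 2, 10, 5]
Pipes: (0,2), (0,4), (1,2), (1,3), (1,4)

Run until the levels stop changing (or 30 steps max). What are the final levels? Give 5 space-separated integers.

Step 1: flows [2->0,4->0,1->2,3->1,1->4] -> levels [2 6 2 9 5]
Step 2: flows [0=2,4->0,1->2,3->1,1->4] -> levels [3 5 3 8 5]
Step 3: flows [0=2,4->0,1->2,3->1,1=4] -> levels [4 5 4 7 4]
Step 4: flows [0=2,0=4,1->2,3->1,1->4] -> levels [4 4 5 6 5]
Step 5: flows [2->0,4->0,2->1,3->1,4->1] -> levels [6 7 3 5 3]
Step 6: flows [0->2,0->4,1->2,1->3,1->4] -> levels [4 4 5 6 5]
  -> period-2 cycle: step 6 state = step 4 state; never stabilizes
  -> state at step 30: (30-4) mod 2 = 0, same as step 4 -> [4 4 5 6 5]

Answer: 4 4 5 6 5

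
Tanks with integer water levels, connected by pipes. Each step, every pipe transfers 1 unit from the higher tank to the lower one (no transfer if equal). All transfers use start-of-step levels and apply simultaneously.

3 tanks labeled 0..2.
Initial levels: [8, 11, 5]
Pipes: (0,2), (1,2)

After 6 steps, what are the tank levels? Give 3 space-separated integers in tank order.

Step 1: flows [0->2,1->2] -> levels [7 10 7]
Step 2: flows [0=2,1->2] -> levels [7 9 8]
Step 3: flows [2->0,1->2] -> levels [8 8 8]
Step 4: flows [0=2,1=2] -> levels [8 8 8]
  -> stable; steps 5..6 unchanged -> [8 8 8]

Answer: 8 8 8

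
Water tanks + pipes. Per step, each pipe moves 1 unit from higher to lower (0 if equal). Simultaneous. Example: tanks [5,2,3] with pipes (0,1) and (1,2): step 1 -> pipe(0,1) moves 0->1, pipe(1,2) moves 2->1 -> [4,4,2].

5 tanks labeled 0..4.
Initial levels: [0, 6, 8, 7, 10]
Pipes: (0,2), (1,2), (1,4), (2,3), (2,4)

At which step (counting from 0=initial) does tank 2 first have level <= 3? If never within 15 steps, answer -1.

Answer: -1

Derivation:
Step 1: flows [2->0,2->1,4->1,2->3,4->2] -> levels [1 8 6 8 8]
Step 2: flows [2->0,1->2,1=4,3->2,4->2] -> levels [2 7 8 7 7]
Step 3: flows [2->0,2->1,1=4,2->3,2->4] -> levels [3 8 4 8 8]
Step 4: flows [2->0,1->2,1=4,3->2,4->2] -> levels [4 7 6 7 7]
Step 5: flows [2->0,1->2,1=4,3->2,4->2] -> levels [5 6 8 6 6]
Step 6: flows [2->0,2->1,1=4,2->3,2->4] -> levels [6 7 4 7 7]
Step 7: flows [0->2,1->2,1=4,3->2,4->2] -> levels [5 6 8 6 6]
  -> period-2 cycle (repeats step 5); tank 2 never drops to <=3
Tank 2 never reaches <=3 within 15 steps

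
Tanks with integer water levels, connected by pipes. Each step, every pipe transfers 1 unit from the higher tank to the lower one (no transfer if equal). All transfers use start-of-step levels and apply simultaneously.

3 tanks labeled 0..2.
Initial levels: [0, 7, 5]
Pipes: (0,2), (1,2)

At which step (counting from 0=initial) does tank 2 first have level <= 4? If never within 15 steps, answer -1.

Step 1: flows [2->0,1->2] -> levels [1 6 5]
Step 2: flows [2->0,1->2] -> levels [2 5 5]
Step 3: flows [2->0,1=2] -> levels [3 5 4]
Tank 2 first reaches <=4 at step 3

Answer: 3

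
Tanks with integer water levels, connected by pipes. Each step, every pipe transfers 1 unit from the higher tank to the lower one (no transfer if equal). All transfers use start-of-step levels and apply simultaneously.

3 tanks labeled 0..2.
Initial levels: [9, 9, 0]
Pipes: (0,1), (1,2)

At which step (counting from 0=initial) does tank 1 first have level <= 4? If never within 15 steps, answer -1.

Answer: -1

Derivation:
Step 1: flows [0=1,1->2] -> levels [9 8 1]
Step 2: flows [0->1,1->2] -> levels [8 8 2]
Step 3: flows [0=1,1->2] -> levels [8 7 3]
Step 4: flows [0->1,1->2] -> levels [7 7 4]
Step 5: flows [0=1,1->2] -> levels [7 6 5]
Step 6: flows [0->1,1->2] -> levels [6 6 6]
Step 7: flows [0=1,1=2] -> levels [6 6 6]
  -> stable; tank 1 stays at 6 > 4
Tank 1 never reaches <=4 within 15 steps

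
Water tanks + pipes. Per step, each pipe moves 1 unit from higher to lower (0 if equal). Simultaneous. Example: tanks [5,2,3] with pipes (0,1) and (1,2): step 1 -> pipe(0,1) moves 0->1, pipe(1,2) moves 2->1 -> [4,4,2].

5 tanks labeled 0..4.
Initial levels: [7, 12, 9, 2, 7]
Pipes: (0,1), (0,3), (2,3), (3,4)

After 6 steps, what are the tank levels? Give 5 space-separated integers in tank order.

Step 1: flows [1->0,0->3,2->3,4->3] -> levels [7 11 8 5 6]
Step 2: flows [1->0,0->3,2->3,4->3] -> levels [7 10 7 8 5]
Step 3: flows [1->0,3->0,3->2,3->4] -> levels [9 9 8 5 6]
Step 4: flows [0=1,0->3,2->3,4->3] -> levels [8 9 7 8 5]
Step 5: flows [1->0,0=3,3->2,3->4] -> levels [9 8 8 6 6]
Step 6: flows [0->1,0->3,2->3,3=4] -> levels [7 9 7 8 6]

Answer: 7 9 7 8 6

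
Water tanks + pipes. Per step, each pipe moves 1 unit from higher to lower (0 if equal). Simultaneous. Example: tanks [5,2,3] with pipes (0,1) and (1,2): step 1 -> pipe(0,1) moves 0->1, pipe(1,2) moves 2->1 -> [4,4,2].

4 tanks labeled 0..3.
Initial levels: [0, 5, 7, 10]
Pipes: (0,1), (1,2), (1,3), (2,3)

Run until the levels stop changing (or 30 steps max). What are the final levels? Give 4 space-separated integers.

Step 1: flows [1->0,2->1,3->1,3->2] -> levels [1 6 7 8]
Step 2: flows [1->0,2->1,3->1,3->2] -> levels [2 7 7 6]
Step 3: flows [1->0,1=2,1->3,2->3] -> levels [3 5 6 8]
Step 4: flows [1->0,2->1,3->1,3->2] -> levels [4 6 6 6]
Step 5: flows [1->0,1=2,1=3,2=3] -> levels [5 5 6 6]
Step 6: flows [0=1,2->1,3->1,2=3] -> levels [5 7 5 5]
Step 7: flows [1->0,1->2,1->3,2=3] -> levels [6 4 6 6]
Step 8: flows [0->1,2->1,3->1,2=3] -> levels [5 7 5 5]
  -> period-2 cycle: step 8 state = step 6 state; never stabilizes
  -> state at step 30: (30-6) mod 2 = 0, same as step 6 -> [5 7 5 5]

Answer: 5 7 5 5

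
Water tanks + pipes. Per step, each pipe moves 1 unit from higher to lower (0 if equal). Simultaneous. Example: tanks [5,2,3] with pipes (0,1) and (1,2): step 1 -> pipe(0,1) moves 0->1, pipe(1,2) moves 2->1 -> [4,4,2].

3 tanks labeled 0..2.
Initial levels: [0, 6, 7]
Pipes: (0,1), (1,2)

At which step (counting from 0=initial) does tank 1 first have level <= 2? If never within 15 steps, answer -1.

Step 1: flows [1->0,2->1] -> levels [1 6 6]
Step 2: flows [1->0,1=2] -> levels [2 5 6]
Step 3: flows [1->0,2->1] -> levels [3 5 5]
Step 4: flows [1->0,1=2] -> levels [4 4 5]
Step 5: flows [0=1,2->1] -> levels [4 5 4]
Step 6: flows [1->0,1->2] -> levels [5 3 5]
Step 7: flows [0->1,2->1] -> levels [4 5 4]
  -> period-2 cycle (repeats step 5); tank 1 never drops to <=2
Tank 1 never reaches <=2 within 15 steps

Answer: -1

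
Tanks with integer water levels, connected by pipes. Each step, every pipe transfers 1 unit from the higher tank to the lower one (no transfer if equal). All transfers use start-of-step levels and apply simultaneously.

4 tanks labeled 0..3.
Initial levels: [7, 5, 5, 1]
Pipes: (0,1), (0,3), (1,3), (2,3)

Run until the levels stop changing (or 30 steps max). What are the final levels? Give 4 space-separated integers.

Answer: 4 4 4 6

Derivation:
Step 1: flows [0->1,0->3,1->3,2->3] -> levels [5 5 4 4]
Step 2: flows [0=1,0->3,1->3,2=3] -> levels [4 4 4 6]
Step 3: flows [0=1,3->0,3->1,3->2] -> levels [5 5 5 3]
Step 4: flows [0=1,0->3,1->3,2->3] -> levels [4 4 4 6]
  -> period-2 cycle: step 4 state = step 2 state; never stabilizes
  -> state at step 30: (30-2) mod 2 = 0, same as step 2 -> [4 4 4 6]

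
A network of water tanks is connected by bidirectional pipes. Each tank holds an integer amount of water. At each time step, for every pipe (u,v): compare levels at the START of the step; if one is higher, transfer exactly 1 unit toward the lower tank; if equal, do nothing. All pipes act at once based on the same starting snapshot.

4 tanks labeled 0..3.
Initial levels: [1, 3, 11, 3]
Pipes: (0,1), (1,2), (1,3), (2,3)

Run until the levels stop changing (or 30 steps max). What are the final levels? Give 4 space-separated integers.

Step 1: flows [1->0,2->1,1=3,2->3] -> levels [2 3 9 4]
Step 2: flows [1->0,2->1,3->1,2->3] -> levels [3 4 7 4]
Step 3: flows [1->0,2->1,1=3,2->3] -> levels [4 4 5 5]
Step 4: flows [0=1,2->1,3->1,2=3] -> levels [4 6 4 4]
Step 5: flows [1->0,1->2,1->3,2=3] -> levels [5 3 5 5]
Step 6: flows [0->1,2->1,3->1,2=3] -> levels [4 6 4 4]
  -> period-2 cycle: step 6 state = step 4 state; never stabilizes
  -> state at step 30: (30-4) mod 2 = 0, same as step 4 -> [4 6 4 4]

Answer: 4 6 4 4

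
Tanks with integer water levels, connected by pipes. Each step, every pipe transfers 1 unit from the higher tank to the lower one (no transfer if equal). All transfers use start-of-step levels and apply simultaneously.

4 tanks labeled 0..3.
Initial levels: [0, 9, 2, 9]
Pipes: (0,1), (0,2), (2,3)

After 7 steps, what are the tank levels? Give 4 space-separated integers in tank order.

Step 1: flows [1->0,2->0,3->2] -> levels [2 8 2 8]
Step 2: flows [1->0,0=2,3->2] -> levels [3 7 3 7]
Step 3: flows [1->0,0=2,3->2] -> levels [4 6 4 6]
Step 4: flows [1->0,0=2,3->2] -> levels [5 5 5 5]
Step 5: flows [0=1,0=2,2=3] -> levels [5 5 5 5]
  -> stable; steps 6..7 unchanged -> [5 5 5 5]

Answer: 5 5 5 5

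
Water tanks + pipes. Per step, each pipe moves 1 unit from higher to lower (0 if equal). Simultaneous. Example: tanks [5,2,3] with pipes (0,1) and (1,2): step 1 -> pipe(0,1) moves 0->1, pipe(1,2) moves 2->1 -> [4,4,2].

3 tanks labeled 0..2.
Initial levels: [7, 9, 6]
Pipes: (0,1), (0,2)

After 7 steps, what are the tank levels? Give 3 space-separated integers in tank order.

Step 1: flows [1->0,0->2] -> levels [7 8 7]
Step 2: flows [1->0,0=2] -> levels [8 7 7]
Step 3: flows [0->1,0->2] -> levels [6 8 8]
Step 4: flows [1->0,2->0] -> levels [8 7 7]
  -> period-2 cycle: step 4 state = step 2 state
  -> state at step 7: (7-2) mod 2 = 1, same as step 3 -> [6 8 8]

Answer: 6 8 8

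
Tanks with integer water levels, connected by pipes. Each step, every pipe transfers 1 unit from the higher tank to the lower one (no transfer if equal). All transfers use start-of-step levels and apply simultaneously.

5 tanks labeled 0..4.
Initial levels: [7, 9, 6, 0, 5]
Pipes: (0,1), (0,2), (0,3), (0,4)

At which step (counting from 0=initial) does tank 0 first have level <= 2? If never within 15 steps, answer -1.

Step 1: flows [1->0,0->2,0->3,0->4] -> levels [5 8 7 1 6]
Step 2: flows [1->0,2->0,0->3,4->0] -> levels [7 7 6 2 5]
Step 3: flows [0=1,0->2,0->3,0->4] -> levels [4 7 7 3 6]
Step 4: flows [1->0,2->0,0->3,4->0] -> levels [6 6 6 4 5]
Step 5: flows [0=1,0=2,0->3,0->4] -> levels [4 6 6 5 6]
Step 6: flows [1->0,2->0,3->0,4->0] -> levels [8 5 5 4 5]
Step 7: flows [0->1,0->2,0->3,0->4] -> levels [4 6 6 5 6]
  -> period-2 cycle (repeats step 5); tank 0 never drops to <=2
Tank 0 never reaches <=2 within 15 steps

Answer: -1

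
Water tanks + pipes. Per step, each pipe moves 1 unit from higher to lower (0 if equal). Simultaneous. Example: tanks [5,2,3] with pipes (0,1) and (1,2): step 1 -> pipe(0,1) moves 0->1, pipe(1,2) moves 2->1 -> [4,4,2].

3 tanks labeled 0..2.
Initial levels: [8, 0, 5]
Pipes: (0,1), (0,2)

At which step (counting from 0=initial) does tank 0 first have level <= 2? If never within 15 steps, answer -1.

Answer: -1

Derivation:
Step 1: flows [0->1,0->2] -> levels [6 1 6]
Step 2: flows [0->1,0=2] -> levels [5 2 6]
Step 3: flows [0->1,2->0] -> levels [5 3 5]
Step 4: flows [0->1,0=2] -> levels [4 4 5]
Step 5: flows [0=1,2->0] -> levels [5 4 4]
Step 6: flows [0->1,0->2] -> levels [3 5 5]
Step 7: flows [1->0,2->0] -> levels [5 4 4]
  -> period-2 cycle (repeats step 5); tank 0 never drops to <=2
Tank 0 never reaches <=2 within 15 steps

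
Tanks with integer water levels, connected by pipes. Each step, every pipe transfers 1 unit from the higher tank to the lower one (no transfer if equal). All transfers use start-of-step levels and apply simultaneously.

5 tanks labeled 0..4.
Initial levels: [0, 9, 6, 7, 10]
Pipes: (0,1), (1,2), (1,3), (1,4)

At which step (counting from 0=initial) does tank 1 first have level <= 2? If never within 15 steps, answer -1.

Step 1: flows [1->0,1->2,1->3,4->1] -> levels [1 7 7 8 9]
Step 2: flows [1->0,1=2,3->1,4->1] -> levels [2 8 7 7 8]
Step 3: flows [1->0,1->2,1->3,1=4] -> levels [3 5 8 8 8]
Step 4: flows [1->0,2->1,3->1,4->1] -> levels [4 7 7 7 7]
Step 5: flows [1->0,1=2,1=3,1=4] -> levels [5 6 7 7 7]
Step 6: flows [1->0,2->1,3->1,4->1] -> levels [6 8 6 6 6]
Step 7: flows [1->0,1->2,1->3,1->4] -> levels [7 4 7 7 7]
Step 8: flows [0->1,2->1,3->1,4->1] -> levels [6 8 6 6 6]
  -> period-2 cycle (repeats step 6); tank 1 never drops to <=2
Tank 1 never reaches <=2 within 15 steps

Answer: -1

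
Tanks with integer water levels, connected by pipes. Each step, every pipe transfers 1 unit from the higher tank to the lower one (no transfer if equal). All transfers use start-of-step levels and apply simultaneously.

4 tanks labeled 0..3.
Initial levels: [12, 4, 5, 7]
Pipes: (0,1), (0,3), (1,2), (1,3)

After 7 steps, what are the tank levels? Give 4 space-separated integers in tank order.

Step 1: flows [0->1,0->3,2->1,3->1] -> levels [10 7 4 7]
Step 2: flows [0->1,0->3,1->2,1=3] -> levels [8 7 5 8]
Step 3: flows [0->1,0=3,1->2,3->1] -> levels [7 8 6 7]
Step 4: flows [1->0,0=3,1->2,1->3] -> levels [8 5 7 8]
Step 5: flows [0->1,0=3,2->1,3->1] -> levels [7 8 6 7]
  -> period-2 cycle: step 5 state = step 3 state
  -> state at step 7: (7-3) mod 2 = 0, same as step 3 -> [7 8 6 7]

Answer: 7 8 6 7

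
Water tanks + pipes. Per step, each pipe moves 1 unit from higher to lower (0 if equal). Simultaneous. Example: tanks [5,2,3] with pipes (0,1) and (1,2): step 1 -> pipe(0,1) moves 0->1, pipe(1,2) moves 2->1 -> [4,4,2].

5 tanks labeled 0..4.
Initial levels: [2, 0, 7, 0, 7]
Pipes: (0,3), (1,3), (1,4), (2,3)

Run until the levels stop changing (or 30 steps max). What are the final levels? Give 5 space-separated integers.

Step 1: flows [0->3,1=3,4->1,2->3] -> levels [1 1 6 2 6]
Step 2: flows [3->0,3->1,4->1,2->3] -> levels [2 3 5 1 5]
Step 3: flows [0->3,1->3,4->1,2->3] -> levels [1 3 4 4 4]
Step 4: flows [3->0,3->1,4->1,2=3] -> levels [2 5 4 2 3]
Step 5: flows [0=3,1->3,1->4,2->3] -> levels [2 3 3 4 4]
Step 6: flows [3->0,3->1,4->1,3->2] -> levels [3 5 4 1 3]
Step 7: flows [0->3,1->3,1->4,2->3] -> levels [2 3 3 4 4]
  -> period-2 cycle: step 7 state = step 5 state; never stabilizes
  -> state at step 30: (30-5) mod 2 = 1, same as step 6 -> [3 5 4 1 3]

Answer: 3 5 4 1 3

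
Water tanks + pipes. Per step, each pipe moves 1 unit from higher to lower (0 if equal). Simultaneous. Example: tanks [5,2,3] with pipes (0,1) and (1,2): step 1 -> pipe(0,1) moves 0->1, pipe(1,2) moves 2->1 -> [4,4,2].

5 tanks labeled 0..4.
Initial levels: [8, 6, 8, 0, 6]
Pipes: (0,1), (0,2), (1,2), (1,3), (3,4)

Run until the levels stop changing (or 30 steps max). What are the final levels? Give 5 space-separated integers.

Step 1: flows [0->1,0=2,2->1,1->3,4->3] -> levels [7 7 7 2 5]
Step 2: flows [0=1,0=2,1=2,1->3,4->3] -> levels [7 6 7 4 4]
Step 3: flows [0->1,0=2,2->1,1->3,3=4] -> levels [6 7 6 5 4]
Step 4: flows [1->0,0=2,1->2,1->3,3->4] -> levels [7 4 7 5 5]
Step 5: flows [0->1,0=2,2->1,3->1,3=4] -> levels [6 7 6 4 5]
Step 6: flows [1->0,0=2,1->2,1->3,4->3] -> levels [7 4 7 6 4]
Step 7: flows [0->1,0=2,2->1,3->1,3->4] -> levels [6 7 6 4 5]
  -> period-2 cycle: step 7 state = step 5 state; never stabilizes
  -> state at step 30: (30-5) mod 2 = 1, same as step 6 -> [7 4 7 6 4]

Answer: 7 4 7 6 4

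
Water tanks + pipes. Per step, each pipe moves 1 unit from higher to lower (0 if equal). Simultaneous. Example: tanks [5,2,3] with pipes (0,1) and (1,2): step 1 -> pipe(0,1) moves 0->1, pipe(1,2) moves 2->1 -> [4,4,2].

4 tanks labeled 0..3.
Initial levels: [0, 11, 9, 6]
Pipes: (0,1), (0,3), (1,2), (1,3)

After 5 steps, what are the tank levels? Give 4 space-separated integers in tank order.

Answer: 7 5 7 7

Derivation:
Step 1: flows [1->0,3->0,1->2,1->3] -> levels [2 8 10 6]
Step 2: flows [1->0,3->0,2->1,1->3] -> levels [4 7 9 6]
Step 3: flows [1->0,3->0,2->1,1->3] -> levels [6 6 8 6]
Step 4: flows [0=1,0=3,2->1,1=3] -> levels [6 7 7 6]
Step 5: flows [1->0,0=3,1=2,1->3] -> levels [7 5 7 7]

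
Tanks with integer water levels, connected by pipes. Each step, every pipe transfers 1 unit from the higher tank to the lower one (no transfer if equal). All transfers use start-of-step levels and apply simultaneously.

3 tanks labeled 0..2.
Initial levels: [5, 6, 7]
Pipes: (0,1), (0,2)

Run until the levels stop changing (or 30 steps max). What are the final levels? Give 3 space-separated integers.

Answer: 5 6 7

Derivation:
Step 1: flows [1->0,2->0] -> levels [7 5 6]
Step 2: flows [0->1,0->2] -> levels [5 6 7]
  -> period-2 cycle: step 2 state = step 0 state; never stabilizes
  -> state at step 30: (30-0) mod 2 = 0, same as step 0 -> [5 6 7]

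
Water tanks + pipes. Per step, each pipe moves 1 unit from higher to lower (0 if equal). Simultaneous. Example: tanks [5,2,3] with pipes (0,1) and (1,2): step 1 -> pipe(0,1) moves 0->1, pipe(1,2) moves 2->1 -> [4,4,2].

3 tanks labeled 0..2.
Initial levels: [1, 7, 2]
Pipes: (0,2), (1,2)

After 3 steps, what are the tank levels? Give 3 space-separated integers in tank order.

Step 1: flows [2->0,1->2] -> levels [2 6 2]
Step 2: flows [0=2,1->2] -> levels [2 5 3]
Step 3: flows [2->0,1->2] -> levels [3 4 3]

Answer: 3 4 3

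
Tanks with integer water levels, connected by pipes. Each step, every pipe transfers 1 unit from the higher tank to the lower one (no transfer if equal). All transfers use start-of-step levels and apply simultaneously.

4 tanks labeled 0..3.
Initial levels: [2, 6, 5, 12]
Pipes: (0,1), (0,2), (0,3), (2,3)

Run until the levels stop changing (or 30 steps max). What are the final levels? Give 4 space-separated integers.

Step 1: flows [1->0,2->0,3->0,3->2] -> levels [5 5 5 10]
Step 2: flows [0=1,0=2,3->0,3->2] -> levels [6 5 6 8]
Step 3: flows [0->1,0=2,3->0,3->2] -> levels [6 6 7 6]
Step 4: flows [0=1,2->0,0=3,2->3] -> levels [7 6 5 7]
Step 5: flows [0->1,0->2,0=3,3->2] -> levels [5 7 7 6]
Step 6: flows [1->0,2->0,3->0,2->3] -> levels [8 6 5 6]
Step 7: flows [0->1,0->2,0->3,3->2] -> levels [5 7 7 6]
  -> period-2 cycle: step 7 state = step 5 state; never stabilizes
  -> state at step 30: (30-5) mod 2 = 1, same as step 6 -> [8 6 5 6]

Answer: 8 6 5 6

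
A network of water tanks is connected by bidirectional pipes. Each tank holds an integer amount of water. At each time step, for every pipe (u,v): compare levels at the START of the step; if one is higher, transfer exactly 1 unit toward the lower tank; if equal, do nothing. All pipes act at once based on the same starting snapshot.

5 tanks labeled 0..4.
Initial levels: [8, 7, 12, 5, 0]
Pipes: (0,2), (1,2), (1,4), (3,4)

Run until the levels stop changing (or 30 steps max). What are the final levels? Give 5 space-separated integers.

Answer: 7 5 8 5 7

Derivation:
Step 1: flows [2->0,2->1,1->4,3->4] -> levels [9 7 10 4 2]
Step 2: flows [2->0,2->1,1->4,3->4] -> levels [10 7 8 3 4]
Step 3: flows [0->2,2->1,1->4,4->3] -> levels [9 7 8 4 4]
Step 4: flows [0->2,2->1,1->4,3=4] -> levels [8 7 8 4 5]
Step 5: flows [0=2,2->1,1->4,4->3] -> levels [8 7 7 5 5]
Step 6: flows [0->2,1=2,1->4,3=4] -> levels [7 6 8 5 6]
Step 7: flows [2->0,2->1,1=4,4->3] -> levels [8 7 6 6 5]
Step 8: flows [0->2,1->2,1->4,3->4] -> levels [7 5 8 5 7]
Step 9: flows [2->0,2->1,4->1,4->3] -> levels [8 7 6 6 5]
  -> period-2 cycle: step 9 state = step 7 state; never stabilizes
  -> state at step 30: (30-7) mod 2 = 1, same as step 8 -> [7 5 8 5 7]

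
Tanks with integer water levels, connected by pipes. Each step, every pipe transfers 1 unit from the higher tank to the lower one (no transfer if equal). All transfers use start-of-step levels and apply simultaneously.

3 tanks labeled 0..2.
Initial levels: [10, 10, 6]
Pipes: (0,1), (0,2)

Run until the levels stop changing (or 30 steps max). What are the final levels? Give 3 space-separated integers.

Answer: 10 8 8

Derivation:
Step 1: flows [0=1,0->2] -> levels [9 10 7]
Step 2: flows [1->0,0->2] -> levels [9 9 8]
Step 3: flows [0=1,0->2] -> levels [8 9 9]
Step 4: flows [1->0,2->0] -> levels [10 8 8]
Step 5: flows [0->1,0->2] -> levels [8 9 9]
  -> period-2 cycle: step 5 state = step 3 state; never stabilizes
  -> state at step 30: (30-3) mod 2 = 1, same as step 4 -> [10 8 8]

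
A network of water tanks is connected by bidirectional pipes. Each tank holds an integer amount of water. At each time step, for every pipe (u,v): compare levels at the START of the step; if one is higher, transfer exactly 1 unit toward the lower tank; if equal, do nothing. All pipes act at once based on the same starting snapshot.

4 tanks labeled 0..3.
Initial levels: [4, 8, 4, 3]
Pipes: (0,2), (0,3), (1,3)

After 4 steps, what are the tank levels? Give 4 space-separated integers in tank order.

Step 1: flows [0=2,0->3,1->3] -> levels [3 7 4 5]
Step 2: flows [2->0,3->0,1->3] -> levels [5 6 3 5]
Step 3: flows [0->2,0=3,1->3] -> levels [4 5 4 6]
Step 4: flows [0=2,3->0,3->1] -> levels [5 6 4 4]

Answer: 5 6 4 4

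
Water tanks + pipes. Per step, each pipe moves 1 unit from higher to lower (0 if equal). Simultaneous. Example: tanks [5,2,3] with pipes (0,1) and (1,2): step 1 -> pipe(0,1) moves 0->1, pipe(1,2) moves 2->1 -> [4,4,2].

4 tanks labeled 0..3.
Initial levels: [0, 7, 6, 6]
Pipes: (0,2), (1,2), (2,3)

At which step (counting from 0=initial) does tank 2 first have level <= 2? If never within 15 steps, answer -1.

Step 1: flows [2->0,1->2,2=3] -> levels [1 6 6 6]
Step 2: flows [2->0,1=2,2=3] -> levels [2 6 5 6]
Step 3: flows [2->0,1->2,3->2] -> levels [3 5 6 5]
Step 4: flows [2->0,2->1,2->3] -> levels [4 6 3 6]
Step 5: flows [0->2,1->2,3->2] -> levels [3 5 6 5]
  -> period-2 cycle (repeats step 3); tank 2 never drops to <=2
Tank 2 never reaches <=2 within 15 steps

Answer: -1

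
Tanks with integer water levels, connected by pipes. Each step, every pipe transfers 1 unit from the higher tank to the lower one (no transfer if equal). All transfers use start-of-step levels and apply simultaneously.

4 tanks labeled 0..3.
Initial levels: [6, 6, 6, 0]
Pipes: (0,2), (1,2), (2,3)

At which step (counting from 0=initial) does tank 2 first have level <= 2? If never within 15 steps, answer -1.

Step 1: flows [0=2,1=2,2->3] -> levels [6 6 5 1]
Step 2: flows [0->2,1->2,2->3] -> levels [5 5 6 2]
Step 3: flows [2->0,2->1,2->3] -> levels [6 6 3 3]
Step 4: flows [0->2,1->2,2=3] -> levels [5 5 5 3]
Step 5: flows [0=2,1=2,2->3] -> levels [5 5 4 4]
Step 6: flows [0->2,1->2,2=3] -> levels [4 4 6 4]
Step 7: flows [2->0,2->1,2->3] -> levels [5 5 3 5]
Step 8: flows [0->2,1->2,3->2] -> levels [4 4 6 4]
  -> period-2 cycle (repeats step 6); tank 2 never drops to <=2
Tank 2 never reaches <=2 within 15 steps

Answer: -1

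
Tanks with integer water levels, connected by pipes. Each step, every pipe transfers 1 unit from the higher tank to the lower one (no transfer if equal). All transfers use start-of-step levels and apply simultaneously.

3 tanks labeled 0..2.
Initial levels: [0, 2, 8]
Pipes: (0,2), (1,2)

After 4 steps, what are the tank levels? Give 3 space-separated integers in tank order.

Answer: 3 3 4

Derivation:
Step 1: flows [2->0,2->1] -> levels [1 3 6]
Step 2: flows [2->0,2->1] -> levels [2 4 4]
Step 3: flows [2->0,1=2] -> levels [3 4 3]
Step 4: flows [0=2,1->2] -> levels [3 3 4]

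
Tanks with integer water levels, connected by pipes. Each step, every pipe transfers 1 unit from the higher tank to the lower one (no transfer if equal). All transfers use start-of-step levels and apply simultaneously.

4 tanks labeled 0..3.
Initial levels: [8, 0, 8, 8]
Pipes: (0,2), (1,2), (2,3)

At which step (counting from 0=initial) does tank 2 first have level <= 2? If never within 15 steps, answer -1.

Answer: -1

Derivation:
Step 1: flows [0=2,2->1,2=3] -> levels [8 1 7 8]
Step 2: flows [0->2,2->1,3->2] -> levels [7 2 8 7]
Step 3: flows [2->0,2->1,2->3] -> levels [8 3 5 8]
Step 4: flows [0->2,2->1,3->2] -> levels [7 4 6 7]
Step 5: flows [0->2,2->1,3->2] -> levels [6 5 7 6]
Step 6: flows [2->0,2->1,2->3] -> levels [7 6 4 7]
Step 7: flows [0->2,1->2,3->2] -> levels [6 5 7 6]
  -> period-2 cycle (repeats step 5); tank 2 never drops to <=2
Tank 2 never reaches <=2 within 15 steps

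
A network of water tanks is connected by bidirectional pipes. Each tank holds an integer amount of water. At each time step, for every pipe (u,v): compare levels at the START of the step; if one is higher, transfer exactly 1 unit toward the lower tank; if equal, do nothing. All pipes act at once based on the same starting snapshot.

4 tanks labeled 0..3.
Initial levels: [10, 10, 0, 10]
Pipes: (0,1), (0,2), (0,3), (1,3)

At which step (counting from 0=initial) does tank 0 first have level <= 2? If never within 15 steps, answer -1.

Answer: -1

Derivation:
Step 1: flows [0=1,0->2,0=3,1=3] -> levels [9 10 1 10]
Step 2: flows [1->0,0->2,3->0,1=3] -> levels [10 9 2 9]
Step 3: flows [0->1,0->2,0->3,1=3] -> levels [7 10 3 10]
Step 4: flows [1->0,0->2,3->0,1=3] -> levels [8 9 4 9]
Step 5: flows [1->0,0->2,3->0,1=3] -> levels [9 8 5 8]
Step 6: flows [0->1,0->2,0->3,1=3] -> levels [6 9 6 9]
Step 7: flows [1->0,0=2,3->0,1=3] -> levels [8 8 6 8]
Step 8: flows [0=1,0->2,0=3,1=3] -> levels [7 8 7 8]
Step 9: flows [1->0,0=2,3->0,1=3] -> levels [9 7 7 7]
Step 10: flows [0->1,0->2,0->3,1=3] -> levels [6 8 8 8]
Step 11: flows [1->0,2->0,3->0,1=3] -> levels [9 7 7 7]
  -> period-2 cycle (repeats step 9); tank 0 never drops to <=2
Tank 0 never reaches <=2 within 15 steps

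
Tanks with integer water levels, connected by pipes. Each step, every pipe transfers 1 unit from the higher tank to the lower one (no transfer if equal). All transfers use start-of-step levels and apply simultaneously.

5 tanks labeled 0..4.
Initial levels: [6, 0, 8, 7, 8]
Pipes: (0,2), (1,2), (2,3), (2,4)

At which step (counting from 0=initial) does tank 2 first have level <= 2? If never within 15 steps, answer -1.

Answer: -1

Derivation:
Step 1: flows [2->0,2->1,2->3,2=4] -> levels [7 1 5 8 8]
Step 2: flows [0->2,2->1,3->2,4->2] -> levels [6 2 7 7 7]
Step 3: flows [2->0,2->1,2=3,2=4] -> levels [7 3 5 7 7]
Step 4: flows [0->2,2->1,3->2,4->2] -> levels [6 4 7 6 6]
Step 5: flows [2->0,2->1,2->3,2->4] -> levels [7 5 3 7 7]
Step 6: flows [0->2,1->2,3->2,4->2] -> levels [6 4 7 6 6]
  -> period-2 cycle (repeats step 4); tank 2 never drops to <=2
Tank 2 never reaches <=2 within 15 steps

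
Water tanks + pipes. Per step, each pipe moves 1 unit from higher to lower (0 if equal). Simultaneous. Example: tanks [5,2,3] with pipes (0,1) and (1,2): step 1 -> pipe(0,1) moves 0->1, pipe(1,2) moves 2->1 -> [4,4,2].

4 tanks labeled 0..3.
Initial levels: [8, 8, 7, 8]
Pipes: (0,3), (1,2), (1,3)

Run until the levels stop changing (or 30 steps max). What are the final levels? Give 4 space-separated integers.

Step 1: flows [0=3,1->2,1=3] -> levels [8 7 8 8]
Step 2: flows [0=3,2->1,3->1] -> levels [8 9 7 7]
Step 3: flows [0->3,1->2,1->3] -> levels [7 7 8 9]
Step 4: flows [3->0,2->1,3->1] -> levels [8 9 7 7]
  -> period-2 cycle: step 4 state = step 2 state; never stabilizes
  -> state at step 30: (30-2) mod 2 = 0, same as step 2 -> [8 9 7 7]

Answer: 8 9 7 7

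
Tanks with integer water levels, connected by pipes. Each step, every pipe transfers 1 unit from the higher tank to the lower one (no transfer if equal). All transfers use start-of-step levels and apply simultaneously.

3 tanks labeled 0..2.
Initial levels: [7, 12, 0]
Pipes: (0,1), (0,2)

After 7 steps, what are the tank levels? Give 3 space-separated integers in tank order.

Answer: 7 6 6

Derivation:
Step 1: flows [1->0,0->2] -> levels [7 11 1]
Step 2: flows [1->0,0->2] -> levels [7 10 2]
Step 3: flows [1->0,0->2] -> levels [7 9 3]
Step 4: flows [1->0,0->2] -> levels [7 8 4]
Step 5: flows [1->0,0->2] -> levels [7 7 5]
Step 6: flows [0=1,0->2] -> levels [6 7 6]
Step 7: flows [1->0,0=2] -> levels [7 6 6]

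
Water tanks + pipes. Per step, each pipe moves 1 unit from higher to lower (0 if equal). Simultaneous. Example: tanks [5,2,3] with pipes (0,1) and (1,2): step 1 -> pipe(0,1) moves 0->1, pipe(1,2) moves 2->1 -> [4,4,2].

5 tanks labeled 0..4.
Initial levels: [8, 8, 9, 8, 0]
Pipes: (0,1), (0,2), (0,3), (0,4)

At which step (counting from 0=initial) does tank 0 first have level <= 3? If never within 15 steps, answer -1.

Step 1: flows [0=1,2->0,0=3,0->4] -> levels [8 8 8 8 1]
Step 2: flows [0=1,0=2,0=3,0->4] -> levels [7 8 8 8 2]
Step 3: flows [1->0,2->0,3->0,0->4] -> levels [9 7 7 7 3]
Step 4: flows [0->1,0->2,0->3,0->4] -> levels [5 8 8 8 4]
Step 5: flows [1->0,2->0,3->0,0->4] -> levels [7 7 7 7 5]
Step 6: flows [0=1,0=2,0=3,0->4] -> levels [6 7 7 7 6]
Step 7: flows [1->0,2->0,3->0,0=4] -> levels [9 6 6 6 6]
Step 8: flows [0->1,0->2,0->3,0->4] -> levels [5 7 7 7 7]
Step 9: flows [1->0,2->0,3->0,4->0] -> levels [9 6 6 6 6]
  -> period-2 cycle (repeats step 7); tank 0 never drops to <=3
Tank 0 never reaches <=3 within 15 steps

Answer: -1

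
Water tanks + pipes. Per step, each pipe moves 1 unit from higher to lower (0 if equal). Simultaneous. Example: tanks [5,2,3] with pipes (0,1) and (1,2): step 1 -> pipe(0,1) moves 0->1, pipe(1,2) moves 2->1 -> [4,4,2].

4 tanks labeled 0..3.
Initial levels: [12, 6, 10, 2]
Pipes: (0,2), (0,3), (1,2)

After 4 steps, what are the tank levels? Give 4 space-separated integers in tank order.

Answer: 7 8 9 6

Derivation:
Step 1: flows [0->2,0->3,2->1] -> levels [10 7 10 3]
Step 2: flows [0=2,0->3,2->1] -> levels [9 8 9 4]
Step 3: flows [0=2,0->3,2->1] -> levels [8 9 8 5]
Step 4: flows [0=2,0->3,1->2] -> levels [7 8 9 6]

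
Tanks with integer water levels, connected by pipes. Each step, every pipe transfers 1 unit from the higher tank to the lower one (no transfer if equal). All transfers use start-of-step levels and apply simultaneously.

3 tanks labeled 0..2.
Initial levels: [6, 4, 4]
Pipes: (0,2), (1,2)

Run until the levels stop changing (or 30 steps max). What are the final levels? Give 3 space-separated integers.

Answer: 5 5 4

Derivation:
Step 1: flows [0->2,1=2] -> levels [5 4 5]
Step 2: flows [0=2,2->1] -> levels [5 5 4]
Step 3: flows [0->2,1->2] -> levels [4 4 6]
Step 4: flows [2->0,2->1] -> levels [5 5 4]
  -> period-2 cycle: step 4 state = step 2 state; never stabilizes
  -> state at step 30: (30-2) mod 2 = 0, same as step 2 -> [5 5 4]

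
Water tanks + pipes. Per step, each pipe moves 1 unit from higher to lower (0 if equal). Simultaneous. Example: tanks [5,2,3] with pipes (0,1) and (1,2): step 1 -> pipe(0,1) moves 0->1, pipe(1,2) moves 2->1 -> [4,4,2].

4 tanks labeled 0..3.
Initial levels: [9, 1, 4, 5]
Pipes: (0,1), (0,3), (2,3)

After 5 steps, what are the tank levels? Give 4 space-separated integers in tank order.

Answer: 5 4 6 4

Derivation:
Step 1: flows [0->1,0->3,3->2] -> levels [7 2 5 5]
Step 2: flows [0->1,0->3,2=3] -> levels [5 3 5 6]
Step 3: flows [0->1,3->0,3->2] -> levels [5 4 6 4]
Step 4: flows [0->1,0->3,2->3] -> levels [3 5 5 6]
Step 5: flows [1->0,3->0,3->2] -> levels [5 4 6 4]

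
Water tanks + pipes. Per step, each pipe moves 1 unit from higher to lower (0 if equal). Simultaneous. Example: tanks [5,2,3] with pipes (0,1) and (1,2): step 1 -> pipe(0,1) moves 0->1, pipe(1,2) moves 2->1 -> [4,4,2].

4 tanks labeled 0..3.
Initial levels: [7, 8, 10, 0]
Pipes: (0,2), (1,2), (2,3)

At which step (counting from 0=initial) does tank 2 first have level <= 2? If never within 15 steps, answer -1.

Step 1: flows [2->0,2->1,2->3] -> levels [8 9 7 1]
Step 2: flows [0->2,1->2,2->3] -> levels [7 8 8 2]
Step 3: flows [2->0,1=2,2->3] -> levels [8 8 6 3]
Step 4: flows [0->2,1->2,2->3] -> levels [7 7 7 4]
Step 5: flows [0=2,1=2,2->3] -> levels [7 7 6 5]
Step 6: flows [0->2,1->2,2->3] -> levels [6 6 7 6]
Step 7: flows [2->0,2->1,2->3] -> levels [7 7 4 7]
Step 8: flows [0->2,1->2,3->2] -> levels [6 6 7 6]
  -> period-2 cycle (repeats step 6); tank 2 never drops to <=2
Tank 2 never reaches <=2 within 15 steps

Answer: -1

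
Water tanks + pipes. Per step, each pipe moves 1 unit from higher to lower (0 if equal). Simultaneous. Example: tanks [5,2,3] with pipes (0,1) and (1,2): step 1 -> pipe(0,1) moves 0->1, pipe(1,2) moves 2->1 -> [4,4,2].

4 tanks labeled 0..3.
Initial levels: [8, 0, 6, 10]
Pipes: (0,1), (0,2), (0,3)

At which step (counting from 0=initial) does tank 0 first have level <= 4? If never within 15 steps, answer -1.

Answer: 6

Derivation:
Step 1: flows [0->1,0->2,3->0] -> levels [7 1 7 9]
Step 2: flows [0->1,0=2,3->0] -> levels [7 2 7 8]
Step 3: flows [0->1,0=2,3->0] -> levels [7 3 7 7]
Step 4: flows [0->1,0=2,0=3] -> levels [6 4 7 7]
Step 5: flows [0->1,2->0,3->0] -> levels [7 5 6 6]
Step 6: flows [0->1,0->2,0->3] -> levels [4 6 7 7]
Tank 0 first reaches <=4 at step 6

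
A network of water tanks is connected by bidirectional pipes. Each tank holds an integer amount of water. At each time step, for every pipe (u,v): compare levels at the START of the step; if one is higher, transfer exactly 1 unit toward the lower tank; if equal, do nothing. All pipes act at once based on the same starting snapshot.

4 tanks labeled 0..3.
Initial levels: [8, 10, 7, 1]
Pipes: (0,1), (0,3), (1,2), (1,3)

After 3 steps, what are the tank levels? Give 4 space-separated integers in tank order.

Answer: 6 5 8 7

Derivation:
Step 1: flows [1->0,0->3,1->2,1->3] -> levels [8 7 8 3]
Step 2: flows [0->1,0->3,2->1,1->3] -> levels [6 8 7 5]
Step 3: flows [1->0,0->3,1->2,1->3] -> levels [6 5 8 7]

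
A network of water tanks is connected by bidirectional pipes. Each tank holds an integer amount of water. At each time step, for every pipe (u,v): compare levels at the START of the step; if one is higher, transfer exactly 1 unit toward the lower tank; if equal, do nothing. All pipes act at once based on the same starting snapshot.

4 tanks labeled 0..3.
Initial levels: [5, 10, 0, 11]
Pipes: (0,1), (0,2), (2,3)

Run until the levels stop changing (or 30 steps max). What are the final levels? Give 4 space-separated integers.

Step 1: flows [1->0,0->2,3->2] -> levels [5 9 2 10]
Step 2: flows [1->0,0->2,3->2] -> levels [5 8 4 9]
Step 3: flows [1->0,0->2,3->2] -> levels [5 7 6 8]
Step 4: flows [1->0,2->0,3->2] -> levels [7 6 6 7]
Step 5: flows [0->1,0->2,3->2] -> levels [5 7 8 6]
Step 6: flows [1->0,2->0,2->3] -> levels [7 6 6 7]
  -> period-2 cycle: step 6 state = step 4 state; never stabilizes
  -> state at step 30: (30-4) mod 2 = 0, same as step 4 -> [7 6 6 7]

Answer: 7 6 6 7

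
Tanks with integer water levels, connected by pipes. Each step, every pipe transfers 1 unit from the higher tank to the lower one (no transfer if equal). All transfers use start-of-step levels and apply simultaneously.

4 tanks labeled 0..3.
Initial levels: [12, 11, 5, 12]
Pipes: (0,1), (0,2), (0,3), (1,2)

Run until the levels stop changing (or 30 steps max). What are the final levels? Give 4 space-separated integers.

Answer: 12 9 9 10

Derivation:
Step 1: flows [0->1,0->2,0=3,1->2] -> levels [10 11 7 12]
Step 2: flows [1->0,0->2,3->0,1->2] -> levels [11 9 9 11]
Step 3: flows [0->1,0->2,0=3,1=2] -> levels [9 10 10 11]
Step 4: flows [1->0,2->0,3->0,1=2] -> levels [12 9 9 10]
Step 5: flows [0->1,0->2,0->3,1=2] -> levels [9 10 10 11]
  -> period-2 cycle: step 5 state = step 3 state; never stabilizes
  -> state at step 30: (30-3) mod 2 = 1, same as step 4 -> [12 9 9 10]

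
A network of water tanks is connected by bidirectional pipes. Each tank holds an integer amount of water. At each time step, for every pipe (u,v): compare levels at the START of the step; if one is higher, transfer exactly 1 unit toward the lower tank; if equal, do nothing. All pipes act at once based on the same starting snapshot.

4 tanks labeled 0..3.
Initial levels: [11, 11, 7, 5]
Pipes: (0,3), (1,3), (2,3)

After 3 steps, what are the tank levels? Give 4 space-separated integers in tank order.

Step 1: flows [0->3,1->3,2->3] -> levels [10 10 6 8]
Step 2: flows [0->3,1->3,3->2] -> levels [9 9 7 9]
Step 3: flows [0=3,1=3,3->2] -> levels [9 9 8 8]

Answer: 9 9 8 8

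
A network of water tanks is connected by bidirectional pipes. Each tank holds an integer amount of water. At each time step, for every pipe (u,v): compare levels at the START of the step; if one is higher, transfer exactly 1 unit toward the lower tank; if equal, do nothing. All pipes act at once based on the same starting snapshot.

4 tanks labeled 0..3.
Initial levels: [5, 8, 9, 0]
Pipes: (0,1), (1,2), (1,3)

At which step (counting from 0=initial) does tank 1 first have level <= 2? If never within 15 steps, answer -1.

Step 1: flows [1->0,2->1,1->3] -> levels [6 7 8 1]
Step 2: flows [1->0,2->1,1->3] -> levels [7 6 7 2]
Step 3: flows [0->1,2->1,1->3] -> levels [6 7 6 3]
Step 4: flows [1->0,1->2,1->3] -> levels [7 4 7 4]
Step 5: flows [0->1,2->1,1=3] -> levels [6 6 6 4]
Step 6: flows [0=1,1=2,1->3] -> levels [6 5 6 5]
Step 7: flows [0->1,2->1,1=3] -> levels [5 7 5 5]
Step 8: flows [1->0,1->2,1->3] -> levels [6 4 6 6]
Step 9: flows [0->1,2->1,3->1] -> levels [5 7 5 5]
  -> period-2 cycle (repeats step 7); tank 1 never drops to <=2
Tank 1 never reaches <=2 within 15 steps

Answer: -1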